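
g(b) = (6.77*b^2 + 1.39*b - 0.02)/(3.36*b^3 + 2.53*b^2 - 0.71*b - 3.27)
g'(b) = (13.54*b + 1.39)/(3.36*b^3 + 2.53*b^2 - 0.71*b - 3.27) + (-10.08*b^2 - 5.06*b + 0.71)*(6.77*b^2 + 1.39*b - 0.02)/(3.36*b^3 + 2.53*b^2 - 0.71*b - 3.27)^2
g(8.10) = 0.23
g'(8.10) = -0.03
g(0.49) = -0.87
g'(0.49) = -4.47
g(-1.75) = -1.49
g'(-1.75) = -0.76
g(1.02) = 3.83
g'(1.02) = -19.07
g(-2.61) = -0.97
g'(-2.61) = -0.43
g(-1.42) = -1.72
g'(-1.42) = -0.52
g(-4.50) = -0.51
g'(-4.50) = -0.13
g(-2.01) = -1.30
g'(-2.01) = -0.68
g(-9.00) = -0.24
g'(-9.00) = -0.03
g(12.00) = 0.16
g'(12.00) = -0.01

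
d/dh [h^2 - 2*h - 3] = 2*h - 2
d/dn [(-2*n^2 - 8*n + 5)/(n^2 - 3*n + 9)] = (14*n^2 - 46*n - 57)/(n^4 - 6*n^3 + 27*n^2 - 54*n + 81)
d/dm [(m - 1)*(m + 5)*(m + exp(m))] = m^2*exp(m) + 3*m^2 + 6*m*exp(m) + 8*m - exp(m) - 5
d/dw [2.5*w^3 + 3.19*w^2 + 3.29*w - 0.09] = 7.5*w^2 + 6.38*w + 3.29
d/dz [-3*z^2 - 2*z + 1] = -6*z - 2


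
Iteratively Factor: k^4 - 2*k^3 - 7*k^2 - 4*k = (k + 1)*(k^3 - 3*k^2 - 4*k) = (k - 4)*(k + 1)*(k^2 + k) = k*(k - 4)*(k + 1)*(k + 1)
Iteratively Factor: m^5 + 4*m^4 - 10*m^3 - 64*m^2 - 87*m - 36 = (m - 4)*(m^4 + 8*m^3 + 22*m^2 + 24*m + 9) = (m - 4)*(m + 3)*(m^3 + 5*m^2 + 7*m + 3) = (m - 4)*(m + 1)*(m + 3)*(m^2 + 4*m + 3) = (m - 4)*(m + 1)*(m + 3)^2*(m + 1)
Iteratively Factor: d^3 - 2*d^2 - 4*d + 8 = (d - 2)*(d^2 - 4) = (d - 2)^2*(d + 2)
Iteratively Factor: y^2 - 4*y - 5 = (y - 5)*(y + 1)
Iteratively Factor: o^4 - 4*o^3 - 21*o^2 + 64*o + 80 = (o + 4)*(o^3 - 8*o^2 + 11*o + 20) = (o - 5)*(o + 4)*(o^2 - 3*o - 4) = (o - 5)*(o + 1)*(o + 4)*(o - 4)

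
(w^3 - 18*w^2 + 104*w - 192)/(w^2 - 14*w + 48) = w - 4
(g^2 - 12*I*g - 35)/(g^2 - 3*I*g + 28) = (g - 5*I)/(g + 4*I)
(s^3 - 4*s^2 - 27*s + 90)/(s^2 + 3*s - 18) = (s^2 - s - 30)/(s + 6)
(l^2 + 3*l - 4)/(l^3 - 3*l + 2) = (l + 4)/(l^2 + l - 2)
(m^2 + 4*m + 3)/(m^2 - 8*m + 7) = (m^2 + 4*m + 3)/(m^2 - 8*m + 7)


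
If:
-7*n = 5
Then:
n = -5/7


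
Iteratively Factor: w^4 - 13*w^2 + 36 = (w - 3)*(w^3 + 3*w^2 - 4*w - 12) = (w - 3)*(w + 2)*(w^2 + w - 6) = (w - 3)*(w + 2)*(w + 3)*(w - 2)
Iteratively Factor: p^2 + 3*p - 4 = (p + 4)*(p - 1)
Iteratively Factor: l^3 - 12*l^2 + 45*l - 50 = (l - 2)*(l^2 - 10*l + 25) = (l - 5)*(l - 2)*(l - 5)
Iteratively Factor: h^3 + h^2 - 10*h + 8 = (h + 4)*(h^2 - 3*h + 2) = (h - 2)*(h + 4)*(h - 1)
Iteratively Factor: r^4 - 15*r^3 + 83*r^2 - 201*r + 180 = (r - 3)*(r^3 - 12*r^2 + 47*r - 60) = (r - 4)*(r - 3)*(r^2 - 8*r + 15) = (r - 5)*(r - 4)*(r - 3)*(r - 3)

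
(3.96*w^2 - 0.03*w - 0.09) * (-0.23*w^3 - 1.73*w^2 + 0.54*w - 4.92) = -0.9108*w^5 - 6.8439*w^4 + 2.211*w^3 - 19.3437*w^2 + 0.099*w + 0.4428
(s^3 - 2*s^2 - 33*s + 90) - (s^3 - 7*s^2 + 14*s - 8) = 5*s^2 - 47*s + 98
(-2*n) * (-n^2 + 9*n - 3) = 2*n^3 - 18*n^2 + 6*n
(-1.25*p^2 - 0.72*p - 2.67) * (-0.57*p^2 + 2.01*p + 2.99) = 0.7125*p^4 - 2.1021*p^3 - 3.6628*p^2 - 7.5195*p - 7.9833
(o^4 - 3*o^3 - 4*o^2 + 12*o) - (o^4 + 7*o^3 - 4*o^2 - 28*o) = -10*o^3 + 40*o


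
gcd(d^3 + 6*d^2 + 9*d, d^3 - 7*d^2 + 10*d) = d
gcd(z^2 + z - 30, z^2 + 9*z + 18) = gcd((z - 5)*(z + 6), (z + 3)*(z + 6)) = z + 6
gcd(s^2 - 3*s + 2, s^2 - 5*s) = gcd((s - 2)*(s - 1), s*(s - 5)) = 1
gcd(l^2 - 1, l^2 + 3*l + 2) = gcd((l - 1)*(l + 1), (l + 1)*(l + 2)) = l + 1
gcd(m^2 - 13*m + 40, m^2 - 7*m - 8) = m - 8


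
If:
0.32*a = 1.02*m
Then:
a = 3.1875*m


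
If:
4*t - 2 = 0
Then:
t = 1/2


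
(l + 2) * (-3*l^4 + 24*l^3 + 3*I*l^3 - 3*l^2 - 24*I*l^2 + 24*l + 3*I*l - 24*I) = -3*l^5 + 18*l^4 + 3*I*l^4 + 45*l^3 - 18*I*l^3 + 18*l^2 - 45*I*l^2 + 48*l - 18*I*l - 48*I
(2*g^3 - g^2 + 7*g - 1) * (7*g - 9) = 14*g^4 - 25*g^3 + 58*g^2 - 70*g + 9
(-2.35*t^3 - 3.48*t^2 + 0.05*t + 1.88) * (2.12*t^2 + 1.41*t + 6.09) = -4.982*t^5 - 10.6911*t^4 - 19.1123*t^3 - 17.1371*t^2 + 2.9553*t + 11.4492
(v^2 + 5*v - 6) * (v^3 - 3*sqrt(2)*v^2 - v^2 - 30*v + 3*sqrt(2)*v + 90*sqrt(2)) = v^5 - 3*sqrt(2)*v^4 + 4*v^4 - 41*v^3 - 12*sqrt(2)*v^3 - 144*v^2 + 123*sqrt(2)*v^2 + 180*v + 432*sqrt(2)*v - 540*sqrt(2)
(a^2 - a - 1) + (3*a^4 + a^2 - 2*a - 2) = 3*a^4 + 2*a^2 - 3*a - 3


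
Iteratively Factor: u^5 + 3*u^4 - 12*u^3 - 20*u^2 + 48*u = (u)*(u^4 + 3*u^3 - 12*u^2 - 20*u + 48) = u*(u - 2)*(u^3 + 5*u^2 - 2*u - 24) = u*(u - 2)*(u + 3)*(u^2 + 2*u - 8) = u*(u - 2)*(u + 3)*(u + 4)*(u - 2)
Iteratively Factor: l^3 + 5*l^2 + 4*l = (l + 1)*(l^2 + 4*l) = (l + 1)*(l + 4)*(l)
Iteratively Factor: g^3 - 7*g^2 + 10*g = (g)*(g^2 - 7*g + 10) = g*(g - 5)*(g - 2)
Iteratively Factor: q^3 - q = (q + 1)*(q^2 - q) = (q - 1)*(q + 1)*(q)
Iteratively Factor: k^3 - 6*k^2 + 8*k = (k - 4)*(k^2 - 2*k) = (k - 4)*(k - 2)*(k)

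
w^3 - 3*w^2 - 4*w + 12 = (w - 3)*(w - 2)*(w + 2)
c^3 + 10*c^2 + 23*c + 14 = (c + 1)*(c + 2)*(c + 7)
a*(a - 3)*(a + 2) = a^3 - a^2 - 6*a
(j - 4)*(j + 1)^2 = j^3 - 2*j^2 - 7*j - 4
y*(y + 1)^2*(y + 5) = y^4 + 7*y^3 + 11*y^2 + 5*y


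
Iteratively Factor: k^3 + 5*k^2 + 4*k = (k + 1)*(k^2 + 4*k) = k*(k + 1)*(k + 4)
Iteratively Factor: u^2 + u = (u + 1)*(u)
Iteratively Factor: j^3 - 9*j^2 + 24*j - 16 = (j - 1)*(j^2 - 8*j + 16) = (j - 4)*(j - 1)*(j - 4)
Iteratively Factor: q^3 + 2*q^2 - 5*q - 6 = (q + 1)*(q^2 + q - 6) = (q - 2)*(q + 1)*(q + 3)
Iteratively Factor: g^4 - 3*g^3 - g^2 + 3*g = (g)*(g^3 - 3*g^2 - g + 3) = g*(g - 3)*(g^2 - 1) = g*(g - 3)*(g + 1)*(g - 1)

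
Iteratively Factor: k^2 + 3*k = (k + 3)*(k)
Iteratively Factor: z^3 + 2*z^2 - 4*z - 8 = (z - 2)*(z^2 + 4*z + 4) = (z - 2)*(z + 2)*(z + 2)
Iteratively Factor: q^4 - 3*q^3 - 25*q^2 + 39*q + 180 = (q + 3)*(q^3 - 6*q^2 - 7*q + 60) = (q - 4)*(q + 3)*(q^2 - 2*q - 15) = (q - 4)*(q + 3)^2*(q - 5)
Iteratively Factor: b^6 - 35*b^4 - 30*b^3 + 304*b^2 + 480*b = (b + 4)*(b^5 - 4*b^4 - 19*b^3 + 46*b^2 + 120*b) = b*(b + 4)*(b^4 - 4*b^3 - 19*b^2 + 46*b + 120) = b*(b - 5)*(b + 4)*(b^3 + b^2 - 14*b - 24) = b*(b - 5)*(b + 3)*(b + 4)*(b^2 - 2*b - 8) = b*(b - 5)*(b - 4)*(b + 3)*(b + 4)*(b + 2)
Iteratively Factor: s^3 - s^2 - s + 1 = (s - 1)*(s^2 - 1) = (s - 1)*(s + 1)*(s - 1)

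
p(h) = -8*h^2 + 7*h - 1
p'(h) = 7 - 16*h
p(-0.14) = -2.14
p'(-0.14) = 9.24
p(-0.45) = -5.77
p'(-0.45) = 14.20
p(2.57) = -35.85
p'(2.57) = -34.12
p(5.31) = -189.40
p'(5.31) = -77.96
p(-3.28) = -110.03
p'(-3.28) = 59.48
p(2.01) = -19.25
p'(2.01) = -25.16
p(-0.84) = -12.52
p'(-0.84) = 20.44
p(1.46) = -7.83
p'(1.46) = -16.36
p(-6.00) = -331.00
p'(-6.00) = 103.00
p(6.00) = -247.00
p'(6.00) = -89.00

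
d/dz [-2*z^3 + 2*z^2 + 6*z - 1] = -6*z^2 + 4*z + 6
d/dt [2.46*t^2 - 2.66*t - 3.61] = 4.92*t - 2.66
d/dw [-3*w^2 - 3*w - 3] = -6*w - 3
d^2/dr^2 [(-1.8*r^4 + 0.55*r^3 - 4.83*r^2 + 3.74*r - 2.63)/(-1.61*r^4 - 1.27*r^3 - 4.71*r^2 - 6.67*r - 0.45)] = (2.8421709430404e-14*r^10 - 10.21223*r^9 - 6.77842199999998*r^8 - 264.009732*r^7 + 68.87086*r^6 - 296.811732*r^5 + 694.306056*r^4 + 14.0152919999999*r^3 + 419.56554*r^2 + 533.614806*r + 247.270414)/(4.173281*r^12 + 9.875901*r^11 + 44.41668*r^10 + 111.699526*r^9 + 215.267709*r^8 + 425.791902*r^7 + 581.407917*r^6 + 658.55163*r^5 + 682.426197*r^4 + 382.334878*r^3 + 62.92134*r^2 + 4.052025*r + 0.091125)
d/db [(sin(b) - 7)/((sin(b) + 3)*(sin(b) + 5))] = (14*sin(b) + cos(b)^2 + 70)*cos(b)/((sin(b) + 3)^2*(sin(b) + 5)^2)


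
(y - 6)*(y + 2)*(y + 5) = y^3 + y^2 - 32*y - 60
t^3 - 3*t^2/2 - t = t*(t - 2)*(t + 1/2)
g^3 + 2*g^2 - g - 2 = (g - 1)*(g + 1)*(g + 2)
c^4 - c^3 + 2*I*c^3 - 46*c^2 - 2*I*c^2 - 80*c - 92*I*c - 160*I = (c - 8)*(c + 2)*(c + 5)*(c + 2*I)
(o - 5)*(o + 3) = o^2 - 2*o - 15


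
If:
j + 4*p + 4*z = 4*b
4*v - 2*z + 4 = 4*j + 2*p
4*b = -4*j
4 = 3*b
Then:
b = 4/3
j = -4/3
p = 5/3 - z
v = -3/2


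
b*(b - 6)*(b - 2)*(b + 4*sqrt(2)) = b^4 - 8*b^3 + 4*sqrt(2)*b^3 - 32*sqrt(2)*b^2 + 12*b^2 + 48*sqrt(2)*b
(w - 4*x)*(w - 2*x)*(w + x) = w^3 - 5*w^2*x + 2*w*x^2 + 8*x^3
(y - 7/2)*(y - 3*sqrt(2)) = y^2 - 3*sqrt(2)*y - 7*y/2 + 21*sqrt(2)/2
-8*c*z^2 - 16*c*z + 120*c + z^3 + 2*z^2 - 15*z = (-8*c + z)*(z - 3)*(z + 5)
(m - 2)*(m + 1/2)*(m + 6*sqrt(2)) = m^3 - 3*m^2/2 + 6*sqrt(2)*m^2 - 9*sqrt(2)*m - m - 6*sqrt(2)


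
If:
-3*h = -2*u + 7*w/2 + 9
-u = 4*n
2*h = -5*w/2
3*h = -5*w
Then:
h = 0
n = -9/8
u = 9/2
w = 0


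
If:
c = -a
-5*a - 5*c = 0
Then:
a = -c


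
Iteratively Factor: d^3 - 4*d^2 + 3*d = (d)*(d^2 - 4*d + 3) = d*(d - 1)*(d - 3)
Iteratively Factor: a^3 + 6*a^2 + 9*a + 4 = (a + 1)*(a^2 + 5*a + 4) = (a + 1)^2*(a + 4)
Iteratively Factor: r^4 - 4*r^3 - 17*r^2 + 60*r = (r - 3)*(r^3 - r^2 - 20*r) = r*(r - 3)*(r^2 - r - 20) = r*(r - 5)*(r - 3)*(r + 4)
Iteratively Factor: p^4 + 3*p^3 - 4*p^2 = (p)*(p^3 + 3*p^2 - 4*p) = p^2*(p^2 + 3*p - 4) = p^2*(p + 4)*(p - 1)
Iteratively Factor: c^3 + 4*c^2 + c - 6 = (c - 1)*(c^2 + 5*c + 6) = (c - 1)*(c + 2)*(c + 3)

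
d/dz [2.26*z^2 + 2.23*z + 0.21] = 4.52*z + 2.23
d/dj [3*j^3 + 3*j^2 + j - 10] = 9*j^2 + 6*j + 1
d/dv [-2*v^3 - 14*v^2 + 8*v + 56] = -6*v^2 - 28*v + 8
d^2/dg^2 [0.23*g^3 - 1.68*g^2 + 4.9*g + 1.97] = 1.38*g - 3.36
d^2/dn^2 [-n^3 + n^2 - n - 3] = 2 - 6*n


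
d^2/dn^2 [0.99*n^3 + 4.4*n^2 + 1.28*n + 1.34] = 5.94*n + 8.8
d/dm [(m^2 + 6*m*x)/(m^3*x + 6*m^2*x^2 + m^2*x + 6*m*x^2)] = -1/(x*(m^2 + 2*m + 1))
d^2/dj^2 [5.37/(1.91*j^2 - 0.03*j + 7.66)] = (-39.180594*j^2 + 0.615402*j + 5.37*(3.82*j - 0.03)*(7.64*j - 0.06) - 157.132644)/(1.91*j^2 - 0.03*j + 7.66)^3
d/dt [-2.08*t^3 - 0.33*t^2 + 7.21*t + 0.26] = -6.24*t^2 - 0.66*t + 7.21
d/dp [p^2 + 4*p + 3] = 2*p + 4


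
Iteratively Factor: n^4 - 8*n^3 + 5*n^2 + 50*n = (n)*(n^3 - 8*n^2 + 5*n + 50) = n*(n - 5)*(n^2 - 3*n - 10) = n*(n - 5)^2*(n + 2)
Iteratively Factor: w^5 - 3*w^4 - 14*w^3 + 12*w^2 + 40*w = (w + 2)*(w^4 - 5*w^3 - 4*w^2 + 20*w) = (w + 2)^2*(w^3 - 7*w^2 + 10*w) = (w - 2)*(w + 2)^2*(w^2 - 5*w) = (w - 5)*(w - 2)*(w + 2)^2*(w)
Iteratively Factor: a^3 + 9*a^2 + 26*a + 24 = (a + 2)*(a^2 + 7*a + 12) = (a + 2)*(a + 4)*(a + 3)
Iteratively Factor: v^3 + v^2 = (v)*(v^2 + v) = v^2*(v + 1)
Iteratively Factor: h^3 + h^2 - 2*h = (h + 2)*(h^2 - h) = (h - 1)*(h + 2)*(h)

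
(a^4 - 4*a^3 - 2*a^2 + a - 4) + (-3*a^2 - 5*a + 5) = a^4 - 4*a^3 - 5*a^2 - 4*a + 1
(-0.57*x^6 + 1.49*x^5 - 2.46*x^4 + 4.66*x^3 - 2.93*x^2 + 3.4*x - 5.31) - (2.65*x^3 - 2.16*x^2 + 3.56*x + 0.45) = -0.57*x^6 + 1.49*x^5 - 2.46*x^4 + 2.01*x^3 - 0.77*x^2 - 0.16*x - 5.76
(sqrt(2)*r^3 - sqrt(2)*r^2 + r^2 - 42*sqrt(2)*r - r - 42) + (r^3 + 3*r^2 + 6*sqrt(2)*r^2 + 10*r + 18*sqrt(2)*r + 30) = r^3 + sqrt(2)*r^3 + 4*r^2 + 5*sqrt(2)*r^2 - 24*sqrt(2)*r + 9*r - 12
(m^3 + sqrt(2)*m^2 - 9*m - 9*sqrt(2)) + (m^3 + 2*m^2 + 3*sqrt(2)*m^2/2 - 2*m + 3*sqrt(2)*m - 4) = 2*m^3 + 2*m^2 + 5*sqrt(2)*m^2/2 - 11*m + 3*sqrt(2)*m - 9*sqrt(2) - 4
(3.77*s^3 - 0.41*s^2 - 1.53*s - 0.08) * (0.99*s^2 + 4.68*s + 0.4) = 3.7323*s^5 + 17.2377*s^4 - 1.9255*s^3 - 7.4036*s^2 - 0.9864*s - 0.032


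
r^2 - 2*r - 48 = (r - 8)*(r + 6)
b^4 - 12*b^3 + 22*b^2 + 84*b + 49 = (b - 7)^2*(b + 1)^2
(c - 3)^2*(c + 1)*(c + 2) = c^4 - 3*c^3 - 7*c^2 + 15*c + 18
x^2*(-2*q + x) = -2*q*x^2 + x^3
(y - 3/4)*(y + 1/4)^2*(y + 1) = y^4 + 3*y^3/4 - 9*y^2/16 - 23*y/64 - 3/64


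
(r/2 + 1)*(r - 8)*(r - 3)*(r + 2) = r^4/2 - 7*r^3/2 - 8*r^2 + 26*r + 48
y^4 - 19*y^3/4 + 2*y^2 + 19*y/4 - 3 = (y - 4)*(y - 1)*(y - 3/4)*(y + 1)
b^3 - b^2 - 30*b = b*(b - 6)*(b + 5)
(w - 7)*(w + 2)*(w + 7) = w^3 + 2*w^2 - 49*w - 98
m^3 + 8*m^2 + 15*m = m*(m + 3)*(m + 5)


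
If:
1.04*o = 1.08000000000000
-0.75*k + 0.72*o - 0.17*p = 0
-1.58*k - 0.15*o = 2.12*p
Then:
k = 1.22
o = 1.04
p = -0.98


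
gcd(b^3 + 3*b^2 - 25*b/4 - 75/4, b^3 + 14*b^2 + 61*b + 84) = b + 3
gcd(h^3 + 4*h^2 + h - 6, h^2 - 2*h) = 1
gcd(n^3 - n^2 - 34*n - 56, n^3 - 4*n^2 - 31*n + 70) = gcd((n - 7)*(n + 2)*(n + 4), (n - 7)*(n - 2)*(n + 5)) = n - 7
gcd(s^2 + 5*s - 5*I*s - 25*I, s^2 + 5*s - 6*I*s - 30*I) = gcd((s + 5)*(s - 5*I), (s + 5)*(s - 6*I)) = s + 5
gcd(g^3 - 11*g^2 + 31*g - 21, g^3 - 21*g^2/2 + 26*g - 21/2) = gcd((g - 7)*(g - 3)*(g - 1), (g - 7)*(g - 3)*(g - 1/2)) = g^2 - 10*g + 21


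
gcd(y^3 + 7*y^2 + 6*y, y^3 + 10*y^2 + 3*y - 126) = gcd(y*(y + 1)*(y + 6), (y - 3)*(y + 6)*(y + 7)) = y + 6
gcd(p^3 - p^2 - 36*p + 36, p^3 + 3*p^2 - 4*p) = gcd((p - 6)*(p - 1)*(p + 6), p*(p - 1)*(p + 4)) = p - 1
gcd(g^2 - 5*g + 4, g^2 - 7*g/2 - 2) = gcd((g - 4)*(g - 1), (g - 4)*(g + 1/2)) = g - 4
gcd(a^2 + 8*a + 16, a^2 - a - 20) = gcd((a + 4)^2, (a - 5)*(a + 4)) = a + 4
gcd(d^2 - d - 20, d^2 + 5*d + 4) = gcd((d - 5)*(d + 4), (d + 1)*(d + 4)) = d + 4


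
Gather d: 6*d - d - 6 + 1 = 5*d - 5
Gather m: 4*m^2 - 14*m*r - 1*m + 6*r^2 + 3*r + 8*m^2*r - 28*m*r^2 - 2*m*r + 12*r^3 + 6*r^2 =m^2*(8*r + 4) + m*(-28*r^2 - 16*r - 1) + 12*r^3 + 12*r^2 + 3*r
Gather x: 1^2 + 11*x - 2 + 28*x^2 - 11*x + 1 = 28*x^2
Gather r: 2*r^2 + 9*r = 2*r^2 + 9*r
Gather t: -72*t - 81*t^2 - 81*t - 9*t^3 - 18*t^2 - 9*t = -9*t^3 - 99*t^2 - 162*t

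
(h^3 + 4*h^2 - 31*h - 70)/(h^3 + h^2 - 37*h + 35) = (h + 2)/(h - 1)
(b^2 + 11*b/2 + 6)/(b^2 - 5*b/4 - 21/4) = 2*(2*b^2 + 11*b + 12)/(4*b^2 - 5*b - 21)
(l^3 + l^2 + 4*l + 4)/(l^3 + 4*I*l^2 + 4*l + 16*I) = (l + 1)/(l + 4*I)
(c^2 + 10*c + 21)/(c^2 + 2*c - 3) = (c + 7)/(c - 1)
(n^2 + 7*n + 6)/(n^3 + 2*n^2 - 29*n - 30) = 1/(n - 5)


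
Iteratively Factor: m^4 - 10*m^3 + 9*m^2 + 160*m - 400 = (m - 5)*(m^3 - 5*m^2 - 16*m + 80) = (m - 5)*(m - 4)*(m^2 - m - 20) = (m - 5)^2*(m - 4)*(m + 4)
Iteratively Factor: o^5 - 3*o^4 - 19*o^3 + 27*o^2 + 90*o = (o + 3)*(o^4 - 6*o^3 - o^2 + 30*o) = (o - 5)*(o + 3)*(o^3 - o^2 - 6*o) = (o - 5)*(o - 3)*(o + 3)*(o^2 + 2*o) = (o - 5)*(o - 3)*(o + 2)*(o + 3)*(o)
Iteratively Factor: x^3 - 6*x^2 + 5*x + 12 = (x + 1)*(x^2 - 7*x + 12) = (x - 3)*(x + 1)*(x - 4)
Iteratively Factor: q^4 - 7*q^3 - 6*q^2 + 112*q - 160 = (q - 4)*(q^3 - 3*q^2 - 18*q + 40) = (q - 5)*(q - 4)*(q^2 + 2*q - 8) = (q - 5)*(q - 4)*(q + 4)*(q - 2)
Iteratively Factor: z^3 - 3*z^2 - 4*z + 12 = (z + 2)*(z^2 - 5*z + 6) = (z - 2)*(z + 2)*(z - 3)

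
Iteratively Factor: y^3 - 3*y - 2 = (y - 2)*(y^2 + 2*y + 1) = (y - 2)*(y + 1)*(y + 1)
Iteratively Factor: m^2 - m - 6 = (m - 3)*(m + 2)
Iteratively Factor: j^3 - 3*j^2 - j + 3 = (j - 1)*(j^2 - 2*j - 3) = (j - 1)*(j + 1)*(j - 3)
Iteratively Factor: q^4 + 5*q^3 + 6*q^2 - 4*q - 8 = (q + 2)*(q^3 + 3*q^2 - 4) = (q - 1)*(q + 2)*(q^2 + 4*q + 4) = (q - 1)*(q + 2)^2*(q + 2)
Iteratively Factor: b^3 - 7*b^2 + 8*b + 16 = (b - 4)*(b^2 - 3*b - 4) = (b - 4)*(b + 1)*(b - 4)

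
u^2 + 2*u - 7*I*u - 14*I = (u + 2)*(u - 7*I)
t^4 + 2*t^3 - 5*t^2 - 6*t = t*(t - 2)*(t + 1)*(t + 3)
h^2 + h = h*(h + 1)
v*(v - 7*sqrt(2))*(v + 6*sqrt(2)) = v^3 - sqrt(2)*v^2 - 84*v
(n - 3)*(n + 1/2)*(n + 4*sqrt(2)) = n^3 - 5*n^2/2 + 4*sqrt(2)*n^2 - 10*sqrt(2)*n - 3*n/2 - 6*sqrt(2)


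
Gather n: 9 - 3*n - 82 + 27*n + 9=24*n - 64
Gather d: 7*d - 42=7*d - 42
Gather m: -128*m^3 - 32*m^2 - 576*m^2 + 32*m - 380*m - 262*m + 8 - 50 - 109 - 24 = -128*m^3 - 608*m^2 - 610*m - 175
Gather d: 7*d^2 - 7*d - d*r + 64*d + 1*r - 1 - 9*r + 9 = 7*d^2 + d*(57 - r) - 8*r + 8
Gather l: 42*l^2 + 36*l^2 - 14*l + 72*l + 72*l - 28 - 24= 78*l^2 + 130*l - 52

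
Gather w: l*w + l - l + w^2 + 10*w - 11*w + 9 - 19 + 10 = w^2 + w*(l - 1)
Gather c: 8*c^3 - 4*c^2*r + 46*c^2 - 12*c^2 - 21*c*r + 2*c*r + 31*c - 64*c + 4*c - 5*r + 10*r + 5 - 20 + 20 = 8*c^3 + c^2*(34 - 4*r) + c*(-19*r - 29) + 5*r + 5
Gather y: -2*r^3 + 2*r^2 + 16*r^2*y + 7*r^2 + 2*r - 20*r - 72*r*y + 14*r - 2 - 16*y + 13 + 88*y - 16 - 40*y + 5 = -2*r^3 + 9*r^2 - 4*r + y*(16*r^2 - 72*r + 32)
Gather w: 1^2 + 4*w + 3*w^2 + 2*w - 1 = 3*w^2 + 6*w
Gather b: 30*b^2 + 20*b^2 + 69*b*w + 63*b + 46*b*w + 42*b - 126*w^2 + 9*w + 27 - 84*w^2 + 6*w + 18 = 50*b^2 + b*(115*w + 105) - 210*w^2 + 15*w + 45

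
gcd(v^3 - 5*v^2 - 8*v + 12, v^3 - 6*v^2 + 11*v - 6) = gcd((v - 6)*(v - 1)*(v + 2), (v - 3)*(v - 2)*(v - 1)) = v - 1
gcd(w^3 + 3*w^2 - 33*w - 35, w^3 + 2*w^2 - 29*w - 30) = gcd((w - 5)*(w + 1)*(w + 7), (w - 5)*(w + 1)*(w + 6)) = w^2 - 4*w - 5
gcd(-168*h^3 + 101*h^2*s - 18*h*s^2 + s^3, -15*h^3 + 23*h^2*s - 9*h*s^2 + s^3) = -3*h + s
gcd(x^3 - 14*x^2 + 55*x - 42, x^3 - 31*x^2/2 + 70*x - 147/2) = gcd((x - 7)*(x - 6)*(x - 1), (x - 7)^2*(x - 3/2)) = x - 7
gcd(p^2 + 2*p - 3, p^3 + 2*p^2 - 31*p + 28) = p - 1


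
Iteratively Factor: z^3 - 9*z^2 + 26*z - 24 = (z - 2)*(z^2 - 7*z + 12) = (z - 4)*(z - 2)*(z - 3)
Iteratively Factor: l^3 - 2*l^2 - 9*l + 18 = (l - 2)*(l^2 - 9) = (l - 3)*(l - 2)*(l + 3)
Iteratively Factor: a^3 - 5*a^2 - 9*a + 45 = (a + 3)*(a^2 - 8*a + 15) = (a - 3)*(a + 3)*(a - 5)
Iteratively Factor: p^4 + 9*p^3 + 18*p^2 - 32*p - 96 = (p + 3)*(p^3 + 6*p^2 - 32) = (p + 3)*(p + 4)*(p^2 + 2*p - 8) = (p - 2)*(p + 3)*(p + 4)*(p + 4)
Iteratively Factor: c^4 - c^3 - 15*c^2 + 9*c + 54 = (c + 2)*(c^3 - 3*c^2 - 9*c + 27) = (c + 2)*(c + 3)*(c^2 - 6*c + 9) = (c - 3)*(c + 2)*(c + 3)*(c - 3)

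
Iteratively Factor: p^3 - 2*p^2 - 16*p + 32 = (p - 4)*(p^2 + 2*p - 8) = (p - 4)*(p + 4)*(p - 2)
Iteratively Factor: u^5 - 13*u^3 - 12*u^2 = (u + 3)*(u^4 - 3*u^3 - 4*u^2) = u*(u + 3)*(u^3 - 3*u^2 - 4*u) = u*(u - 4)*(u + 3)*(u^2 + u) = u*(u - 4)*(u + 1)*(u + 3)*(u)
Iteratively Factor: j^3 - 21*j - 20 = (j - 5)*(j^2 + 5*j + 4) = (j - 5)*(j + 1)*(j + 4)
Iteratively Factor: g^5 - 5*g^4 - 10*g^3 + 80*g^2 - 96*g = (g - 2)*(g^4 - 3*g^3 - 16*g^2 + 48*g) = g*(g - 2)*(g^3 - 3*g^2 - 16*g + 48) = g*(g - 4)*(g - 2)*(g^2 + g - 12) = g*(g - 4)*(g - 3)*(g - 2)*(g + 4)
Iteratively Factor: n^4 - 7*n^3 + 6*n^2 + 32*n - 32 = (n - 4)*(n^3 - 3*n^2 - 6*n + 8) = (n - 4)*(n + 2)*(n^2 - 5*n + 4) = (n - 4)*(n - 1)*(n + 2)*(n - 4)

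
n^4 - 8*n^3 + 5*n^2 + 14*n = n*(n - 7)*(n - 2)*(n + 1)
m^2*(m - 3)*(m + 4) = m^4 + m^3 - 12*m^2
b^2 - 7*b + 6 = (b - 6)*(b - 1)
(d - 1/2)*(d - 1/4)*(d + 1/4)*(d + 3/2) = d^4 + d^3 - 13*d^2/16 - d/16 + 3/64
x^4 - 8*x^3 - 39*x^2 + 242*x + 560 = (x - 8)*(x - 7)*(x + 2)*(x + 5)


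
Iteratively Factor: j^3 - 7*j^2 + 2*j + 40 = (j - 4)*(j^2 - 3*j - 10) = (j - 4)*(j + 2)*(j - 5)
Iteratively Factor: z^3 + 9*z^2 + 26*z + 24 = (z + 3)*(z^2 + 6*z + 8) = (z + 2)*(z + 3)*(z + 4)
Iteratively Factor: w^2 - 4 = (w - 2)*(w + 2)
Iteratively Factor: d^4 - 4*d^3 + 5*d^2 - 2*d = (d - 2)*(d^3 - 2*d^2 + d) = (d - 2)*(d - 1)*(d^2 - d) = (d - 2)*(d - 1)^2*(d)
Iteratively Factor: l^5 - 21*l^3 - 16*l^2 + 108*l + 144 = (l - 3)*(l^4 + 3*l^3 - 12*l^2 - 52*l - 48) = (l - 3)*(l + 2)*(l^3 + l^2 - 14*l - 24) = (l - 3)*(l + 2)^2*(l^2 - l - 12) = (l - 3)*(l + 2)^2*(l + 3)*(l - 4)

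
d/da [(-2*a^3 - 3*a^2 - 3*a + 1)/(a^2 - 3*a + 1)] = 2*a*(-a^3 + 6*a^2 + 3*a - 4)/(a^4 - 6*a^3 + 11*a^2 - 6*a + 1)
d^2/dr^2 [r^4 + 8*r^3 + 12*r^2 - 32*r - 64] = 12*r^2 + 48*r + 24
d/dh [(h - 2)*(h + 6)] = 2*h + 4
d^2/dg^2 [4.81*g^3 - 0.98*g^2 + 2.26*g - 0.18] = 28.86*g - 1.96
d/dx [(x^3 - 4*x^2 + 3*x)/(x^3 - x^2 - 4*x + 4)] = (3*x^2 - 8*x + 12)/(x^4 - 8*x^2 + 16)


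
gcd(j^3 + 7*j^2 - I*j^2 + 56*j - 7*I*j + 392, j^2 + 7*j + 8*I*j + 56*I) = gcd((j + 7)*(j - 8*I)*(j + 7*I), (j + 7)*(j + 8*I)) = j + 7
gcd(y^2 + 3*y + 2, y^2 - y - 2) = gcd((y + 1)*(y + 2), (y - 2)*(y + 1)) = y + 1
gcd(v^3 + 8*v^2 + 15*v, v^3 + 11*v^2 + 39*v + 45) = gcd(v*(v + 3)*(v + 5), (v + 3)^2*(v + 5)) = v^2 + 8*v + 15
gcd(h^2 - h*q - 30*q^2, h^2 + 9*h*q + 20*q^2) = h + 5*q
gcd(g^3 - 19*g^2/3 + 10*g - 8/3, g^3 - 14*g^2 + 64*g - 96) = g - 4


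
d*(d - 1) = d^2 - d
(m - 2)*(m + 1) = m^2 - m - 2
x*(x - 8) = x^2 - 8*x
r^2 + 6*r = r*(r + 6)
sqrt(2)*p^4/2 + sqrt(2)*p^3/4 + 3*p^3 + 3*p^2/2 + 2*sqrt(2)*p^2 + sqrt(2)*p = p*(p + 1/2)*(p + 2*sqrt(2))*(sqrt(2)*p/2 + 1)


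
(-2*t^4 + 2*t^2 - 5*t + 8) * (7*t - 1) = -14*t^5 + 2*t^4 + 14*t^3 - 37*t^2 + 61*t - 8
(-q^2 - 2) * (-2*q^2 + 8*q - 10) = 2*q^4 - 8*q^3 + 14*q^2 - 16*q + 20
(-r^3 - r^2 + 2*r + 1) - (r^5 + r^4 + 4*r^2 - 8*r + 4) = -r^5 - r^4 - r^3 - 5*r^2 + 10*r - 3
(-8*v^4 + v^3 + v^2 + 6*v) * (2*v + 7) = -16*v^5 - 54*v^4 + 9*v^3 + 19*v^2 + 42*v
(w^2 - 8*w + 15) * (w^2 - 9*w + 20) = w^4 - 17*w^3 + 107*w^2 - 295*w + 300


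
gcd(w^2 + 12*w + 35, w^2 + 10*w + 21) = w + 7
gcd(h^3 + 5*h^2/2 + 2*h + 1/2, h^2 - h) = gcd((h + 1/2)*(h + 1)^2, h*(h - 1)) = 1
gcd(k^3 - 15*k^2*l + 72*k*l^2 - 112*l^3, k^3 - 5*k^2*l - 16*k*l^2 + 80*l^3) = k - 4*l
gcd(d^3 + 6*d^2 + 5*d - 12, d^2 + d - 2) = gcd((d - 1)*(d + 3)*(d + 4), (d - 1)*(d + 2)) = d - 1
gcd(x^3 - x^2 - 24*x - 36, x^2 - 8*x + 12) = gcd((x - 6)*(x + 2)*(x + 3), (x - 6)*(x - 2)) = x - 6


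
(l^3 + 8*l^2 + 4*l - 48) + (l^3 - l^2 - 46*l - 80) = 2*l^3 + 7*l^2 - 42*l - 128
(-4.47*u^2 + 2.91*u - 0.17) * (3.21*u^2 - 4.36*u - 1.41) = -14.3487*u^4 + 28.8303*u^3 - 6.9306*u^2 - 3.3619*u + 0.2397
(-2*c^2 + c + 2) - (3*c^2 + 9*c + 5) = -5*c^2 - 8*c - 3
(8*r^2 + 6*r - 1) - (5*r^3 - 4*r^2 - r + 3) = -5*r^3 + 12*r^2 + 7*r - 4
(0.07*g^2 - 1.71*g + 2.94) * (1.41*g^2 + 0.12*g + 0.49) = 0.0987*g^4 - 2.4027*g^3 + 3.9745*g^2 - 0.4851*g + 1.4406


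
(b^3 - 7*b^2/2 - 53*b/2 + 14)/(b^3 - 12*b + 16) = (2*b^2 - 15*b + 7)/(2*(b^2 - 4*b + 4))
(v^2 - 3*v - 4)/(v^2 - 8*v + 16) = (v + 1)/(v - 4)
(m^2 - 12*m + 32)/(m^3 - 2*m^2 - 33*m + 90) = (m^2 - 12*m + 32)/(m^3 - 2*m^2 - 33*m + 90)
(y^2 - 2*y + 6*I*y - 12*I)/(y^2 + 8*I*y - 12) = (y - 2)/(y + 2*I)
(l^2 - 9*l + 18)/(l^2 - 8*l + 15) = (l - 6)/(l - 5)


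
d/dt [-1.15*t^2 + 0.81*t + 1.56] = 0.81 - 2.3*t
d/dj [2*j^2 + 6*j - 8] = 4*j + 6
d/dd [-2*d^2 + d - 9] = 1 - 4*d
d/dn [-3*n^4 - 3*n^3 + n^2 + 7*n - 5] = -12*n^3 - 9*n^2 + 2*n + 7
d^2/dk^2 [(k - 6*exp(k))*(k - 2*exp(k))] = -8*k*exp(k) + 48*exp(2*k) - 16*exp(k) + 2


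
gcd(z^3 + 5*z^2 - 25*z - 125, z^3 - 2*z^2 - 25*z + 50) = z^2 - 25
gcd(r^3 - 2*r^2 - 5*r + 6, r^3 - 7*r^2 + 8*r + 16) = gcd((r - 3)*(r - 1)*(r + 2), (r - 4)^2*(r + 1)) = 1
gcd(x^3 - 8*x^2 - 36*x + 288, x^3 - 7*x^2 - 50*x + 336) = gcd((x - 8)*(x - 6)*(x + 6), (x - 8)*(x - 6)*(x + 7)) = x^2 - 14*x + 48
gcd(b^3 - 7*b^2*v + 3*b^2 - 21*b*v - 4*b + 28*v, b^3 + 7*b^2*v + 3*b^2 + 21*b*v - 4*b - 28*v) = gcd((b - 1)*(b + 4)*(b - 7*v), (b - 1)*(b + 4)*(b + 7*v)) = b^2 + 3*b - 4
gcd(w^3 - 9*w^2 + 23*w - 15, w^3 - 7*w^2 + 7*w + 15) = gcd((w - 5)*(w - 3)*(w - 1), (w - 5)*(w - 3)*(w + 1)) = w^2 - 8*w + 15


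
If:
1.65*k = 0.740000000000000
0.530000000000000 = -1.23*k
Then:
No Solution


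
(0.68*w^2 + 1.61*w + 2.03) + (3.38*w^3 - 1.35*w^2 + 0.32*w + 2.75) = 3.38*w^3 - 0.67*w^2 + 1.93*w + 4.78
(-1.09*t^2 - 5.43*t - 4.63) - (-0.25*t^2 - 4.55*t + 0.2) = -0.84*t^2 - 0.88*t - 4.83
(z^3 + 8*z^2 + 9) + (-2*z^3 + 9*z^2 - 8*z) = -z^3 + 17*z^2 - 8*z + 9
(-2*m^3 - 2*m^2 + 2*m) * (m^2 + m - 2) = -2*m^5 - 4*m^4 + 4*m^3 + 6*m^2 - 4*m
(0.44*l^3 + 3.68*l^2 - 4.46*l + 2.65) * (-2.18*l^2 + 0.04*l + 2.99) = -0.9592*l^5 - 8.0048*l^4 + 11.1856*l^3 + 5.0478*l^2 - 13.2294*l + 7.9235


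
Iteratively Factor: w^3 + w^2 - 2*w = (w + 2)*(w^2 - w) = w*(w + 2)*(w - 1)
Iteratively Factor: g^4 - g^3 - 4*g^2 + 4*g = (g)*(g^3 - g^2 - 4*g + 4) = g*(g - 2)*(g^2 + g - 2) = g*(g - 2)*(g - 1)*(g + 2)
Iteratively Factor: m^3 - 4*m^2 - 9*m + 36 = (m - 3)*(m^2 - m - 12) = (m - 3)*(m + 3)*(m - 4)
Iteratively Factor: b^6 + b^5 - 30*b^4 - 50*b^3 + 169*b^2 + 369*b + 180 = (b - 3)*(b^5 + 4*b^4 - 18*b^3 - 104*b^2 - 143*b - 60) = (b - 3)*(b + 1)*(b^4 + 3*b^3 - 21*b^2 - 83*b - 60) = (b - 3)*(b + 1)*(b + 4)*(b^3 - b^2 - 17*b - 15) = (b - 3)*(b + 1)*(b + 3)*(b + 4)*(b^2 - 4*b - 5) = (b - 3)*(b + 1)^2*(b + 3)*(b + 4)*(b - 5)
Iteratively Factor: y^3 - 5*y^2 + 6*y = (y - 2)*(y^2 - 3*y) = (y - 3)*(y - 2)*(y)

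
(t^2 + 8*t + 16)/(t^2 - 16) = (t + 4)/(t - 4)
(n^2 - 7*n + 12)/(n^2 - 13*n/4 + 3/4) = 4*(n - 4)/(4*n - 1)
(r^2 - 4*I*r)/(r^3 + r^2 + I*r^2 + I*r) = (r - 4*I)/(r^2 + r + I*r + I)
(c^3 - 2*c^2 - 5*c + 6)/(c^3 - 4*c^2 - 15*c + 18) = (c^2 - c - 6)/(c^2 - 3*c - 18)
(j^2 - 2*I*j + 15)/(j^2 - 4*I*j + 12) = (j^2 - 2*I*j + 15)/(j^2 - 4*I*j + 12)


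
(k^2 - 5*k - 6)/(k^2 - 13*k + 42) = (k + 1)/(k - 7)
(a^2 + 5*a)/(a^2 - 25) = a/(a - 5)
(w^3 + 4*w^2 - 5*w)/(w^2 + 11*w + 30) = w*(w - 1)/(w + 6)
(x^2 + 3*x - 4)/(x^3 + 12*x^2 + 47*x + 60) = (x - 1)/(x^2 + 8*x + 15)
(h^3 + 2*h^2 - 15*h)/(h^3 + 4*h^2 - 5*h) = (h - 3)/(h - 1)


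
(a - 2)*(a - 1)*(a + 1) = a^3 - 2*a^2 - a + 2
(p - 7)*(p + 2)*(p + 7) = p^3 + 2*p^2 - 49*p - 98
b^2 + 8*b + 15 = (b + 3)*(b + 5)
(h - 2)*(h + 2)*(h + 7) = h^3 + 7*h^2 - 4*h - 28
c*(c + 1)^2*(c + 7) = c^4 + 9*c^3 + 15*c^2 + 7*c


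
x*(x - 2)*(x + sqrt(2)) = x^3 - 2*x^2 + sqrt(2)*x^2 - 2*sqrt(2)*x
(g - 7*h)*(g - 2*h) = g^2 - 9*g*h + 14*h^2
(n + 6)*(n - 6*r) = n^2 - 6*n*r + 6*n - 36*r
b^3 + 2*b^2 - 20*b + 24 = (b - 2)^2*(b + 6)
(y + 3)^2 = y^2 + 6*y + 9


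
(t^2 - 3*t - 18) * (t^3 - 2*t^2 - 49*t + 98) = t^5 - 5*t^4 - 61*t^3 + 281*t^2 + 588*t - 1764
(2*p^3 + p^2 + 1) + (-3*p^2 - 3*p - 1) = 2*p^3 - 2*p^2 - 3*p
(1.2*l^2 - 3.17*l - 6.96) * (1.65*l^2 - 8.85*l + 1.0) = 1.98*l^4 - 15.8505*l^3 + 17.7705*l^2 + 58.426*l - 6.96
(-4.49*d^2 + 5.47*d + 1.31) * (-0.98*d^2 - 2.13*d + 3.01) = 4.4002*d^4 + 4.2031*d^3 - 26.4498*d^2 + 13.6744*d + 3.9431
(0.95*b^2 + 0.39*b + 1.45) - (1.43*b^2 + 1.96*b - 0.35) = -0.48*b^2 - 1.57*b + 1.8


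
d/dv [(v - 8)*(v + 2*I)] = 2*v - 8 + 2*I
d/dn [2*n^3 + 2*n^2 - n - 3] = 6*n^2 + 4*n - 1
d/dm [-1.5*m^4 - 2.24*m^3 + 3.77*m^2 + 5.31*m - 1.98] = -6.0*m^3 - 6.72*m^2 + 7.54*m + 5.31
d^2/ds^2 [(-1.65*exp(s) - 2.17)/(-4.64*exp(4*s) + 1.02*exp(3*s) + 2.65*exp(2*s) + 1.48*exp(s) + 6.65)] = (319.71456*exp(8*s) + 661.607392*exp(7*s) - 269.924208*exp(6*s) - 184.511058*exp(5*s) + 1201.118999*exp(4*s) + 986.860634*exp(3*s) - 281.40252*exp(2*s) - 164.449432*exp(s) + 51.609985)*exp(s)/(99.897344*exp(12*s) - 65.880576*exp(11*s) - 156.677952*exp(10*s) - 21.401112*exp(9*s) - 298.006236*exp(8*s) + 271.918974*exp(7*s) + 457.732523*exp(6*s) + 128.269056*exp(5*s) + 397.831605*exp(4*s) - 295.050442*exp(3*s) - 395.267355*exp(2*s) - 196.3479*exp(s) - 294.079625)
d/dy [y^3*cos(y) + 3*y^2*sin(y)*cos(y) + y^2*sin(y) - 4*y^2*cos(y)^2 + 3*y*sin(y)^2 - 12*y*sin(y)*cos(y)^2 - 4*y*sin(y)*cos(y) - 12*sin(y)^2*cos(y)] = -y^3*sin(y) + 4*y^2*sin(2*y) + 4*y^2*cos(y) + 3*y^2*cos(2*y) + 2*y*sin(y) + 6*y*sin(2*y) - 3*y*cos(y) - 8*y*cos(2*y) - 9*y*cos(3*y) - 4*y - 2*sin(2*y) - 12*sin(3*y) - 3*cos(2*y)/2 + 3/2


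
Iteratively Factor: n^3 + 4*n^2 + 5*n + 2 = (n + 1)*(n^2 + 3*n + 2) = (n + 1)*(n + 2)*(n + 1)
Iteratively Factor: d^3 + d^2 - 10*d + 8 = (d - 2)*(d^2 + 3*d - 4) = (d - 2)*(d - 1)*(d + 4)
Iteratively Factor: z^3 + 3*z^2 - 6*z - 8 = (z - 2)*(z^2 + 5*z + 4) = (z - 2)*(z + 4)*(z + 1)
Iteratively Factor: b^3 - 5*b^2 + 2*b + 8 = (b + 1)*(b^2 - 6*b + 8) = (b - 4)*(b + 1)*(b - 2)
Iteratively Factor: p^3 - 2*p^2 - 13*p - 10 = (p + 2)*(p^2 - 4*p - 5) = (p - 5)*(p + 2)*(p + 1)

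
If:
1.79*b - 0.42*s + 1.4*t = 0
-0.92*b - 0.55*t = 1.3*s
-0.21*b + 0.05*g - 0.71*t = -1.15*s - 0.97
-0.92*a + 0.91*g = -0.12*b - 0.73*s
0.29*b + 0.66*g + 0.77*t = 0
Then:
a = -1.74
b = -1.58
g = -1.74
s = 0.23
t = 2.09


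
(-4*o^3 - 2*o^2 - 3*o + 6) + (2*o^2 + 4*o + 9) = -4*o^3 + o + 15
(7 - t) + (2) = 9 - t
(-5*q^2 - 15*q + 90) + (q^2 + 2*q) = -4*q^2 - 13*q + 90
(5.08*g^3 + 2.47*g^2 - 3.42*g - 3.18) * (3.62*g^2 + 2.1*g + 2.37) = 18.3896*g^5 + 19.6094*g^4 + 4.8462*g^3 - 12.8397*g^2 - 14.7834*g - 7.5366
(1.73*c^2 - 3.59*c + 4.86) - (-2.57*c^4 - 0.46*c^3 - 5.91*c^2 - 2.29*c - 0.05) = 2.57*c^4 + 0.46*c^3 + 7.64*c^2 - 1.3*c + 4.91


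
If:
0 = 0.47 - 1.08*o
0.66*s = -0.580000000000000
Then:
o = 0.44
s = -0.88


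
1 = 1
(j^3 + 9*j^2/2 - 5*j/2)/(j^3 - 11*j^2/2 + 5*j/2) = (j + 5)/(j - 5)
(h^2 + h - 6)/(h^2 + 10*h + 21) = (h - 2)/(h + 7)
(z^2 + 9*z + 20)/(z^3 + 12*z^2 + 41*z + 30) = (z + 4)/(z^2 + 7*z + 6)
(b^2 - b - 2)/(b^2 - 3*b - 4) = (b - 2)/(b - 4)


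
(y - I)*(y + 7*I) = y^2 + 6*I*y + 7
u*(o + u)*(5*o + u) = 5*o^2*u + 6*o*u^2 + u^3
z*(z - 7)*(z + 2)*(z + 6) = z^4 + z^3 - 44*z^2 - 84*z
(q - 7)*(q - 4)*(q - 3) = q^3 - 14*q^2 + 61*q - 84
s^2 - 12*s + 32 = (s - 8)*(s - 4)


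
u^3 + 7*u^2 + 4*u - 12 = (u - 1)*(u + 2)*(u + 6)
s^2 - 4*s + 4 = (s - 2)^2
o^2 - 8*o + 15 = (o - 5)*(o - 3)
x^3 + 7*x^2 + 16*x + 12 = (x + 2)^2*(x + 3)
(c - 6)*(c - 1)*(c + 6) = c^3 - c^2 - 36*c + 36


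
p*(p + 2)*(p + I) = p^3 + 2*p^2 + I*p^2 + 2*I*p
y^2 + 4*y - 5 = (y - 1)*(y + 5)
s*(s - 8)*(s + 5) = s^3 - 3*s^2 - 40*s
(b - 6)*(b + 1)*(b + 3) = b^3 - 2*b^2 - 21*b - 18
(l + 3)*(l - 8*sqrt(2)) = l^2 - 8*sqrt(2)*l + 3*l - 24*sqrt(2)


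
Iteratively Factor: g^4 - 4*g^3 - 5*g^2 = (g - 5)*(g^3 + g^2) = (g - 5)*(g + 1)*(g^2) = g*(g - 5)*(g + 1)*(g)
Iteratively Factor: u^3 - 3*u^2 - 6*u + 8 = (u + 2)*(u^2 - 5*u + 4) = (u - 1)*(u + 2)*(u - 4)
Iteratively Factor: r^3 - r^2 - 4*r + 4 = (r + 2)*(r^2 - 3*r + 2) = (r - 2)*(r + 2)*(r - 1)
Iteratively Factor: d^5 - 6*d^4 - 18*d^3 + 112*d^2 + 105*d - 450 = (d - 5)*(d^4 - d^3 - 23*d^2 - 3*d + 90) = (d - 5)*(d - 2)*(d^3 + d^2 - 21*d - 45) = (d - 5)^2*(d - 2)*(d^2 + 6*d + 9) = (d - 5)^2*(d - 2)*(d + 3)*(d + 3)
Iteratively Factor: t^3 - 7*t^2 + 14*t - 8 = (t - 2)*(t^2 - 5*t + 4) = (t - 2)*(t - 1)*(t - 4)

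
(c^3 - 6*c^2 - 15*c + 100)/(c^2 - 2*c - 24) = (c^2 - 10*c + 25)/(c - 6)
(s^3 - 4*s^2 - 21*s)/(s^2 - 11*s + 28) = s*(s + 3)/(s - 4)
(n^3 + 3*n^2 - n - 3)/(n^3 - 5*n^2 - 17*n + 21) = (n + 1)/(n - 7)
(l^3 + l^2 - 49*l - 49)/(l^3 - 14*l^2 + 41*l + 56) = (l + 7)/(l - 8)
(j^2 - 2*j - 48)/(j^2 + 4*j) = (j^2 - 2*j - 48)/(j*(j + 4))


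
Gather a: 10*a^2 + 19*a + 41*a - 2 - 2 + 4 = 10*a^2 + 60*a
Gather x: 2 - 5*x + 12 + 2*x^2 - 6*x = 2*x^2 - 11*x + 14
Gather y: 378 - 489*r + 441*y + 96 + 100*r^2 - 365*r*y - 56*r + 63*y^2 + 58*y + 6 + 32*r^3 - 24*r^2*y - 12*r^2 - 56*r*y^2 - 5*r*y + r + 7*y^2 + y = 32*r^3 + 88*r^2 - 544*r + y^2*(70 - 56*r) + y*(-24*r^2 - 370*r + 500) + 480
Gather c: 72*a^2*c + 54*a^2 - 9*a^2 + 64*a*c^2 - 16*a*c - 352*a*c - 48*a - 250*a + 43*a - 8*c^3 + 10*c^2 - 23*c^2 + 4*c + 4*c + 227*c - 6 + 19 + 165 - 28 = 45*a^2 - 255*a - 8*c^3 + c^2*(64*a - 13) + c*(72*a^2 - 368*a + 235) + 150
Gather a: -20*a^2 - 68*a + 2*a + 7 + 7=-20*a^2 - 66*a + 14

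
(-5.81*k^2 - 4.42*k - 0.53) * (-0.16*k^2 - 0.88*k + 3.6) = 0.9296*k^4 + 5.82*k^3 - 16.9416*k^2 - 15.4456*k - 1.908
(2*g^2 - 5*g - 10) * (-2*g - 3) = -4*g^3 + 4*g^2 + 35*g + 30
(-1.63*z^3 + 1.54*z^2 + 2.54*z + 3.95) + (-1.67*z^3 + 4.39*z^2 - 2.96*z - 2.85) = -3.3*z^3 + 5.93*z^2 - 0.42*z + 1.1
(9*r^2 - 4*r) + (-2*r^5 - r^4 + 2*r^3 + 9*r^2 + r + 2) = -2*r^5 - r^4 + 2*r^3 + 18*r^2 - 3*r + 2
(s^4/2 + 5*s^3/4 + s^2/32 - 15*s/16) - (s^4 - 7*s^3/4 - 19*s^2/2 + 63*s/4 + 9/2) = -s^4/2 + 3*s^3 + 305*s^2/32 - 267*s/16 - 9/2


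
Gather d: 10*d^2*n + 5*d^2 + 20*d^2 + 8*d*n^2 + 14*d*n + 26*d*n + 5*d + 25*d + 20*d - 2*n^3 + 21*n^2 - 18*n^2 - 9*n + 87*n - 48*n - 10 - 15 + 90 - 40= d^2*(10*n + 25) + d*(8*n^2 + 40*n + 50) - 2*n^3 + 3*n^2 + 30*n + 25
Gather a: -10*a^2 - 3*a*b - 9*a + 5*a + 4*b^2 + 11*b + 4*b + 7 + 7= -10*a^2 + a*(-3*b - 4) + 4*b^2 + 15*b + 14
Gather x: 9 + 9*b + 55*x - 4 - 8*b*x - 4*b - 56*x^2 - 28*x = 5*b - 56*x^2 + x*(27 - 8*b) + 5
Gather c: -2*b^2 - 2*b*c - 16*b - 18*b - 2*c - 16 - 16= -2*b^2 - 34*b + c*(-2*b - 2) - 32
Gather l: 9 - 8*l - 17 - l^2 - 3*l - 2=-l^2 - 11*l - 10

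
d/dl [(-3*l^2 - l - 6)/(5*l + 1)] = (-15*l^2 - 6*l + 29)/(25*l^2 + 10*l + 1)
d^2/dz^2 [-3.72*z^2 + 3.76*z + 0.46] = -7.44000000000000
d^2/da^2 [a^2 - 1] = 2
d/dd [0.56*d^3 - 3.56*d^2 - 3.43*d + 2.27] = 1.68*d^2 - 7.12*d - 3.43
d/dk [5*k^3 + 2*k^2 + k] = 15*k^2 + 4*k + 1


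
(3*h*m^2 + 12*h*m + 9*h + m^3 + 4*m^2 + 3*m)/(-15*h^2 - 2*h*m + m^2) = (-m^2 - 4*m - 3)/(5*h - m)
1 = 1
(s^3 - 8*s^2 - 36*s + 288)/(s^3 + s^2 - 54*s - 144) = (s - 6)/(s + 3)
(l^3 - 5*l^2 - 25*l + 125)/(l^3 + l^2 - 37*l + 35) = (l^2 - 25)/(l^2 + 6*l - 7)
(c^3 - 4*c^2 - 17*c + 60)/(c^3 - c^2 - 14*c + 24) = (c - 5)/(c - 2)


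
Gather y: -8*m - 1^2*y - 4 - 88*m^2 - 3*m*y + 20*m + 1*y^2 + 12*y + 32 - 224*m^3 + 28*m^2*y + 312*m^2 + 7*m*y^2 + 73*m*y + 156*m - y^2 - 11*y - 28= -224*m^3 + 224*m^2 + 7*m*y^2 + 168*m + y*(28*m^2 + 70*m)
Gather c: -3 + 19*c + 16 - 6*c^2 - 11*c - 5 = -6*c^2 + 8*c + 8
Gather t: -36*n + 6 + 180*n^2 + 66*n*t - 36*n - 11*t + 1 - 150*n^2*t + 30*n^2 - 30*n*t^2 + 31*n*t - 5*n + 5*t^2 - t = 210*n^2 - 77*n + t^2*(5 - 30*n) + t*(-150*n^2 + 97*n - 12) + 7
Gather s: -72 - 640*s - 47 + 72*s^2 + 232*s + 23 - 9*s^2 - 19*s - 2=63*s^2 - 427*s - 98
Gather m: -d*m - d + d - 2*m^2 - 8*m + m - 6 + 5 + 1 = -2*m^2 + m*(-d - 7)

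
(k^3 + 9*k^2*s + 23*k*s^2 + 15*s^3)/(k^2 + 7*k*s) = (k^3 + 9*k^2*s + 23*k*s^2 + 15*s^3)/(k*(k + 7*s))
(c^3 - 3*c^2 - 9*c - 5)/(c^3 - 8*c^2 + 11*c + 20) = (c + 1)/(c - 4)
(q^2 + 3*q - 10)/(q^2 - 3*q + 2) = (q + 5)/(q - 1)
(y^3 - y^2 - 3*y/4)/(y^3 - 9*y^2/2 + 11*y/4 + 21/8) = 2*y/(2*y - 7)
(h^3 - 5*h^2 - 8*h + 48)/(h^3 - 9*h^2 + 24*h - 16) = (h + 3)/(h - 1)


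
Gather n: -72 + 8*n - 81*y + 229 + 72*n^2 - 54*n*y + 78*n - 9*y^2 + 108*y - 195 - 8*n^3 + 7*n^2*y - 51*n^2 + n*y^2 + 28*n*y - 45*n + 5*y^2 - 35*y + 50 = -8*n^3 + n^2*(7*y + 21) + n*(y^2 - 26*y + 41) - 4*y^2 - 8*y + 12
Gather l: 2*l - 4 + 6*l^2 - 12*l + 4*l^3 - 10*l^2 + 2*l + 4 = 4*l^3 - 4*l^2 - 8*l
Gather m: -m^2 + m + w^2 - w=-m^2 + m + w^2 - w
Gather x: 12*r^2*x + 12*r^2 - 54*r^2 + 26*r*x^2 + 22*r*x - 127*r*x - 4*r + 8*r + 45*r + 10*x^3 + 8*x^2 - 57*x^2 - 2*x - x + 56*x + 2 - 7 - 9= -42*r^2 + 49*r + 10*x^3 + x^2*(26*r - 49) + x*(12*r^2 - 105*r + 53) - 14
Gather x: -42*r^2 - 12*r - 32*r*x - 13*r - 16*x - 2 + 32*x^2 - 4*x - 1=-42*r^2 - 25*r + 32*x^2 + x*(-32*r - 20) - 3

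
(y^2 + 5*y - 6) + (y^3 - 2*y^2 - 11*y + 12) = y^3 - y^2 - 6*y + 6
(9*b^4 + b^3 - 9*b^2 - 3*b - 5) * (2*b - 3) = 18*b^5 - 25*b^4 - 21*b^3 + 21*b^2 - b + 15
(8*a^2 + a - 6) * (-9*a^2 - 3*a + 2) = -72*a^4 - 33*a^3 + 67*a^2 + 20*a - 12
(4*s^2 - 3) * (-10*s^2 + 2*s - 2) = -40*s^4 + 8*s^3 + 22*s^2 - 6*s + 6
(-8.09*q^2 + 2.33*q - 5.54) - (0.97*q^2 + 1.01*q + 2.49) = -9.06*q^2 + 1.32*q - 8.03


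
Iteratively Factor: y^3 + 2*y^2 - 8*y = (y + 4)*(y^2 - 2*y) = y*(y + 4)*(y - 2)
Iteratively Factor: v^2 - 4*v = (v - 4)*(v)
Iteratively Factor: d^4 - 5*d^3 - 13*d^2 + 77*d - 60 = (d + 4)*(d^3 - 9*d^2 + 23*d - 15) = (d - 5)*(d + 4)*(d^2 - 4*d + 3) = (d - 5)*(d - 1)*(d + 4)*(d - 3)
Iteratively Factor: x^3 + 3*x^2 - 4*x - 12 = (x + 3)*(x^2 - 4) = (x - 2)*(x + 3)*(x + 2)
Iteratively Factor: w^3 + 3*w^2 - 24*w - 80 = (w - 5)*(w^2 + 8*w + 16) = (w - 5)*(w + 4)*(w + 4)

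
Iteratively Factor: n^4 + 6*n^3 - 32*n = (n - 2)*(n^3 + 8*n^2 + 16*n) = n*(n - 2)*(n^2 + 8*n + 16) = n*(n - 2)*(n + 4)*(n + 4)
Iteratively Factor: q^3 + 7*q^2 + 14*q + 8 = (q + 4)*(q^2 + 3*q + 2) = (q + 2)*(q + 4)*(q + 1)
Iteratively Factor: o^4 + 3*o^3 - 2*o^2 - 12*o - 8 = (o + 2)*(o^3 + o^2 - 4*o - 4) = (o - 2)*(o + 2)*(o^2 + 3*o + 2) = (o - 2)*(o + 1)*(o + 2)*(o + 2)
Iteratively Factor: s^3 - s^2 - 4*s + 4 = (s - 1)*(s^2 - 4) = (s - 1)*(s + 2)*(s - 2)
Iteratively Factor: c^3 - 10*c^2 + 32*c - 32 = (c - 2)*(c^2 - 8*c + 16) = (c - 4)*(c - 2)*(c - 4)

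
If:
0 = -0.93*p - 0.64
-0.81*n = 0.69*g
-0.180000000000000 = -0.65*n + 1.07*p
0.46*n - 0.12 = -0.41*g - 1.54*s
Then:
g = 1.00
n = -0.86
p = -0.69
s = 0.07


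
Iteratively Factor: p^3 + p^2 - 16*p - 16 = (p - 4)*(p^2 + 5*p + 4) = (p - 4)*(p + 1)*(p + 4)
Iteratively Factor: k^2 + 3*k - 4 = (k + 4)*(k - 1)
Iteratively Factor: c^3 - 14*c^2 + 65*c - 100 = (c - 5)*(c^2 - 9*c + 20) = (c - 5)^2*(c - 4)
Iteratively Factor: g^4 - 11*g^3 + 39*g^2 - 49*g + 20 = (g - 5)*(g^3 - 6*g^2 + 9*g - 4) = (g - 5)*(g - 1)*(g^2 - 5*g + 4) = (g - 5)*(g - 4)*(g - 1)*(g - 1)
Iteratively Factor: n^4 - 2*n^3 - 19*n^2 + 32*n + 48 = (n + 1)*(n^3 - 3*n^2 - 16*n + 48) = (n - 4)*(n + 1)*(n^2 + n - 12) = (n - 4)*(n + 1)*(n + 4)*(n - 3)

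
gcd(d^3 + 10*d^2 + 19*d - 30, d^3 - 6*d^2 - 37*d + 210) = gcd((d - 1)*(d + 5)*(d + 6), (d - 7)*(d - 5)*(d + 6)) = d + 6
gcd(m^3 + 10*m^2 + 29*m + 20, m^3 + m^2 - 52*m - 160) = m^2 + 9*m + 20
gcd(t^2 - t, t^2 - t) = t^2 - t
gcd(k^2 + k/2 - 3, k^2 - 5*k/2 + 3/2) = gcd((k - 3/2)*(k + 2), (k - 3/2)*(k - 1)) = k - 3/2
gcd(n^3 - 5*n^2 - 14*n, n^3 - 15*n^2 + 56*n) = n^2 - 7*n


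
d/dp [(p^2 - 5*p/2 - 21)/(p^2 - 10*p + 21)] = 3*(-5*p^2 + 56*p - 175)/(2*(p^4 - 20*p^3 + 142*p^2 - 420*p + 441))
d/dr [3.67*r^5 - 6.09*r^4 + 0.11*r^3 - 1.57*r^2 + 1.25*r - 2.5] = 18.35*r^4 - 24.36*r^3 + 0.33*r^2 - 3.14*r + 1.25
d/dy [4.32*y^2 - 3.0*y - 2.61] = 8.64*y - 3.0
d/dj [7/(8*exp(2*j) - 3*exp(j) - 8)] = (21 - 112*exp(j))*exp(j)/(-8*exp(2*j) + 3*exp(j) + 8)^2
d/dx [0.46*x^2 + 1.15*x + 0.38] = 0.92*x + 1.15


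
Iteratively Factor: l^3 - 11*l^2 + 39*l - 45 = (l - 5)*(l^2 - 6*l + 9) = (l - 5)*(l - 3)*(l - 3)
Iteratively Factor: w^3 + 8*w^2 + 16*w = (w + 4)*(w^2 + 4*w) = (w + 4)^2*(w)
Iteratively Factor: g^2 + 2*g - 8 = (g - 2)*(g + 4)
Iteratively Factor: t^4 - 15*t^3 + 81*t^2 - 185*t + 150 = (t - 5)*(t^3 - 10*t^2 + 31*t - 30) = (t - 5)*(t - 2)*(t^2 - 8*t + 15) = (t - 5)^2*(t - 2)*(t - 3)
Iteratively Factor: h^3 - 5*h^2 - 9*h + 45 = (h - 3)*(h^2 - 2*h - 15) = (h - 5)*(h - 3)*(h + 3)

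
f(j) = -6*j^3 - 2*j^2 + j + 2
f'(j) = -18*j^2 - 4*j + 1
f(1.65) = -28.75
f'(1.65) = -54.60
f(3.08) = -189.20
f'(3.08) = -182.08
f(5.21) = -895.60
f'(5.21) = -508.43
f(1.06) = -6.33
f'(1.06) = -23.46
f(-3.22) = 178.36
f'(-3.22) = -172.75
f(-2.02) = 41.27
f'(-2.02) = -64.37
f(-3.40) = 211.30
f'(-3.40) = -193.48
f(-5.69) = 1036.88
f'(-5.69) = -559.01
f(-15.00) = 19787.00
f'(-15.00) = -3989.00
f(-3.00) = 143.00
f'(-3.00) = -149.00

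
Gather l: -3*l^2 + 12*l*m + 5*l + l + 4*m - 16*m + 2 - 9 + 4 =-3*l^2 + l*(12*m + 6) - 12*m - 3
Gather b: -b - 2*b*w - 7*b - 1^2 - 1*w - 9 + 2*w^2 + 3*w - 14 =b*(-2*w - 8) + 2*w^2 + 2*w - 24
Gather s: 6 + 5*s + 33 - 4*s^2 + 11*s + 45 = -4*s^2 + 16*s + 84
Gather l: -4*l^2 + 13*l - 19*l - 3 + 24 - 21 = -4*l^2 - 6*l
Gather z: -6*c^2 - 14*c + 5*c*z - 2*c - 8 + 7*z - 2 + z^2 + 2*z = -6*c^2 - 16*c + z^2 + z*(5*c + 9) - 10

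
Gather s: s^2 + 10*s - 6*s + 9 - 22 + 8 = s^2 + 4*s - 5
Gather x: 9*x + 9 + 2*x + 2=11*x + 11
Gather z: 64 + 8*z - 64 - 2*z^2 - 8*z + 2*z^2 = 0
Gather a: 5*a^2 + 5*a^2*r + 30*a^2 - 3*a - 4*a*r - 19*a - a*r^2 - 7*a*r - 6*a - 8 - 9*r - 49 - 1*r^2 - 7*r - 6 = a^2*(5*r + 35) + a*(-r^2 - 11*r - 28) - r^2 - 16*r - 63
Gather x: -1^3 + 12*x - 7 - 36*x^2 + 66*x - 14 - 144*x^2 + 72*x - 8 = -180*x^2 + 150*x - 30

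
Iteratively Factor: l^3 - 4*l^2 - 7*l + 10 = (l - 5)*(l^2 + l - 2) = (l - 5)*(l - 1)*(l + 2)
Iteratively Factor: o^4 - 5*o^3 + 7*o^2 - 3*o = (o - 3)*(o^3 - 2*o^2 + o) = (o - 3)*(o - 1)*(o^2 - o) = (o - 3)*(o - 1)^2*(o)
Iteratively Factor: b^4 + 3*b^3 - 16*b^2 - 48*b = (b)*(b^3 + 3*b^2 - 16*b - 48) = b*(b - 4)*(b^2 + 7*b + 12) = b*(b - 4)*(b + 4)*(b + 3)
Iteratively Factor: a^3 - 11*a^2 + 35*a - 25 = (a - 5)*(a^2 - 6*a + 5) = (a - 5)^2*(a - 1)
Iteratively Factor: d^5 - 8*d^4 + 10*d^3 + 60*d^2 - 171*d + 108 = (d - 3)*(d^4 - 5*d^3 - 5*d^2 + 45*d - 36) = (d - 3)^2*(d^3 - 2*d^2 - 11*d + 12) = (d - 4)*(d - 3)^2*(d^2 + 2*d - 3) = (d - 4)*(d - 3)^2*(d + 3)*(d - 1)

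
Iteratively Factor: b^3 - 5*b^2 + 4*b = (b)*(b^2 - 5*b + 4) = b*(b - 1)*(b - 4)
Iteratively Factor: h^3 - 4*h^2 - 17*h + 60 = (h - 3)*(h^2 - h - 20) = (h - 3)*(h + 4)*(h - 5)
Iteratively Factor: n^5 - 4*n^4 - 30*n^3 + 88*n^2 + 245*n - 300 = (n - 1)*(n^4 - 3*n^3 - 33*n^2 + 55*n + 300) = (n - 1)*(n + 3)*(n^3 - 6*n^2 - 15*n + 100) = (n - 5)*(n - 1)*(n + 3)*(n^2 - n - 20) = (n - 5)*(n - 1)*(n + 3)*(n + 4)*(n - 5)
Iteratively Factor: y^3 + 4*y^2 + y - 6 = (y + 3)*(y^2 + y - 2) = (y + 2)*(y + 3)*(y - 1)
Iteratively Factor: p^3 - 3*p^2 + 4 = (p - 2)*(p^2 - p - 2) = (p - 2)*(p + 1)*(p - 2)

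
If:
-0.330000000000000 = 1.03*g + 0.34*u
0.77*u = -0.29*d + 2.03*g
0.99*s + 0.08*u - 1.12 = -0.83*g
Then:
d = -4.96585202544359*u - 2.24271844660194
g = -0.330097087378641*u - 0.320388349514563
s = 0.195939982347749*u + 1.39992154555261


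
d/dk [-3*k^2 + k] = 1 - 6*k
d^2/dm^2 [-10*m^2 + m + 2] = -20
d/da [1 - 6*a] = -6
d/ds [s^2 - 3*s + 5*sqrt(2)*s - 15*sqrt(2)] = 2*s - 3 + 5*sqrt(2)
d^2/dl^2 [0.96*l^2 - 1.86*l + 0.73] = 1.92000000000000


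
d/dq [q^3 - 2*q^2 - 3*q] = 3*q^2 - 4*q - 3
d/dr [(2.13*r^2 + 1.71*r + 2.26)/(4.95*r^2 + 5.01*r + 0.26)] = (2.2068*r^2 - 21.2664*r - 10.878)/(24.5025*r^4 + 49.599*r^3 + 27.6741*r^2 + 2.6052*r + 0.0676)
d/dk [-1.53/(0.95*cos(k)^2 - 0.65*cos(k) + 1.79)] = (0.9945 - 2.907*cos(k))*sin(k)/(0.95*cos(k)^2 - 0.65*cos(k) + 1.79)^2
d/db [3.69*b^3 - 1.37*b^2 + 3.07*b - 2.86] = 11.07*b^2 - 2.74*b + 3.07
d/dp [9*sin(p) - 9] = 9*cos(p)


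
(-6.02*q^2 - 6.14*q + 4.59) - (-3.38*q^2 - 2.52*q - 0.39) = -2.64*q^2 - 3.62*q + 4.98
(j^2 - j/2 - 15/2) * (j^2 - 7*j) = j^4 - 15*j^3/2 - 4*j^2 + 105*j/2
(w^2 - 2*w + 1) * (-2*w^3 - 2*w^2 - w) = -2*w^5 + 2*w^4 + w^3 - w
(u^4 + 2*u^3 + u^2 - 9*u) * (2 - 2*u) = -2*u^5 - 2*u^4 + 2*u^3 + 20*u^2 - 18*u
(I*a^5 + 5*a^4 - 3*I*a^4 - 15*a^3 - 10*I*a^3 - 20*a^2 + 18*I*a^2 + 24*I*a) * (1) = I*a^5 + 5*a^4 - 3*I*a^4 - 15*a^3 - 10*I*a^3 - 20*a^2 + 18*I*a^2 + 24*I*a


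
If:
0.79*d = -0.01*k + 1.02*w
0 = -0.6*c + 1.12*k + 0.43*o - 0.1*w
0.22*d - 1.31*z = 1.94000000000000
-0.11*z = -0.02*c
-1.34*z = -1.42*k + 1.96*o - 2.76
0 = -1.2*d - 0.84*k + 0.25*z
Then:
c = -6.30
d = 2.00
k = -3.19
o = -0.12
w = 1.52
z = -1.15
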